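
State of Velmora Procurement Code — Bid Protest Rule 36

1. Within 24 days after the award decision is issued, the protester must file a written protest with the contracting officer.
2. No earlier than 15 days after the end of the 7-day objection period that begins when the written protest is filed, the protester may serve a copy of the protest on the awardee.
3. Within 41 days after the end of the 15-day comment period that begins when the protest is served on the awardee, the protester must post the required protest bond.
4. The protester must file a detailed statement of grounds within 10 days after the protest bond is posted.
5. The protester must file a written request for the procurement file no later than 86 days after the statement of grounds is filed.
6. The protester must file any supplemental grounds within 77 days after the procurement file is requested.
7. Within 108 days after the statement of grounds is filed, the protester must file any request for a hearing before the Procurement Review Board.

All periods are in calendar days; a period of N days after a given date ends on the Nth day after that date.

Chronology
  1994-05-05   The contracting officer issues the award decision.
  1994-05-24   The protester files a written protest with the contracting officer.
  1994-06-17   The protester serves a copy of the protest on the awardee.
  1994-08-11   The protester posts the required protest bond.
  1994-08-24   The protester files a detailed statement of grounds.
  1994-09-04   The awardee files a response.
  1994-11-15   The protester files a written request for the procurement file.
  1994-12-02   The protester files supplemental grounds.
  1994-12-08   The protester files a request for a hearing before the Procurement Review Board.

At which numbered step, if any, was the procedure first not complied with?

(1) due by 1994-05-05 + 24 days = 1994-05-29; 1994-05-24 is within that limit.
(2) permitted from 1994-05-31 + 15 days = 1994-06-15 onward; done 1994-06-17 — permitted.
(3) due by 1994-07-02 + 41 days = 1994-08-12; completed 1994-08-11, before the deadline.
(4) due by 1994-08-11 + 10 days = 1994-08-21; not done until 1994-08-24, 3 days after the deadline.
Later steps need not be reached.

Step 4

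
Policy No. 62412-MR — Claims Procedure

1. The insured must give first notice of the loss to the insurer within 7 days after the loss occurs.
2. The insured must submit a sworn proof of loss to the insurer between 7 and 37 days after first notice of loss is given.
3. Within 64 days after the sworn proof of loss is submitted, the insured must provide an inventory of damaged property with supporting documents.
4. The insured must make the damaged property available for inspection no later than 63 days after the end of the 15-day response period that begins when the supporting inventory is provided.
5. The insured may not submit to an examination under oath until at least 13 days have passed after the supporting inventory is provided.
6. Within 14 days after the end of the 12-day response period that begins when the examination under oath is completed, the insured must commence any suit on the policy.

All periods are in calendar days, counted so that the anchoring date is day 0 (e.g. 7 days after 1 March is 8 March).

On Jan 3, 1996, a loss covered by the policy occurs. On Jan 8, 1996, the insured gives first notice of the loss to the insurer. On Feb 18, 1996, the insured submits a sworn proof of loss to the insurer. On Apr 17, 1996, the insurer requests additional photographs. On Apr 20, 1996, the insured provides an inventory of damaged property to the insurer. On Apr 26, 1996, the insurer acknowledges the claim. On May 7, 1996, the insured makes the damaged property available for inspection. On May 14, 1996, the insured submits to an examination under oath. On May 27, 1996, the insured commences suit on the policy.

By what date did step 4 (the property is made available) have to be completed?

The supporting inventory is provided on Apr 20, 1996; the 15-day response period therefore ends May 5, 1996, and step 4 runs from that date. 63 days after May 5, 1996 is Jul 7, 1996.

Jul 7, 1996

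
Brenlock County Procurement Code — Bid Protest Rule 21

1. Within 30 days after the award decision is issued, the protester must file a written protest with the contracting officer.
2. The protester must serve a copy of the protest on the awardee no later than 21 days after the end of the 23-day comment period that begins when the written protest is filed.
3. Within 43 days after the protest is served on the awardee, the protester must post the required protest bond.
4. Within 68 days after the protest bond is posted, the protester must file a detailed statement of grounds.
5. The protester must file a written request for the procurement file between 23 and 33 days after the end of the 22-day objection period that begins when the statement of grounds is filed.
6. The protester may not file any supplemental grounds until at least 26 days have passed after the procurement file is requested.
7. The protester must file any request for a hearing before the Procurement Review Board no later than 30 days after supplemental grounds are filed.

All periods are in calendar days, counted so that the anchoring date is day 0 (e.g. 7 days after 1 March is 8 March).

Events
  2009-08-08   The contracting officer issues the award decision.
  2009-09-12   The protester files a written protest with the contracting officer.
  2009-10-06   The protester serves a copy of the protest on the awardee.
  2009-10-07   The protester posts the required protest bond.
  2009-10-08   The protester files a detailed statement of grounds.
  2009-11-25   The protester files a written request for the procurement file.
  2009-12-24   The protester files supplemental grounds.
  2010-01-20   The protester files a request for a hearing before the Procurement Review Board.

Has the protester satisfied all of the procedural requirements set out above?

No

(1) due by 2009-08-08 + 30 days = 2009-09-07; not done until 2009-09-12, 5 days after the deadline.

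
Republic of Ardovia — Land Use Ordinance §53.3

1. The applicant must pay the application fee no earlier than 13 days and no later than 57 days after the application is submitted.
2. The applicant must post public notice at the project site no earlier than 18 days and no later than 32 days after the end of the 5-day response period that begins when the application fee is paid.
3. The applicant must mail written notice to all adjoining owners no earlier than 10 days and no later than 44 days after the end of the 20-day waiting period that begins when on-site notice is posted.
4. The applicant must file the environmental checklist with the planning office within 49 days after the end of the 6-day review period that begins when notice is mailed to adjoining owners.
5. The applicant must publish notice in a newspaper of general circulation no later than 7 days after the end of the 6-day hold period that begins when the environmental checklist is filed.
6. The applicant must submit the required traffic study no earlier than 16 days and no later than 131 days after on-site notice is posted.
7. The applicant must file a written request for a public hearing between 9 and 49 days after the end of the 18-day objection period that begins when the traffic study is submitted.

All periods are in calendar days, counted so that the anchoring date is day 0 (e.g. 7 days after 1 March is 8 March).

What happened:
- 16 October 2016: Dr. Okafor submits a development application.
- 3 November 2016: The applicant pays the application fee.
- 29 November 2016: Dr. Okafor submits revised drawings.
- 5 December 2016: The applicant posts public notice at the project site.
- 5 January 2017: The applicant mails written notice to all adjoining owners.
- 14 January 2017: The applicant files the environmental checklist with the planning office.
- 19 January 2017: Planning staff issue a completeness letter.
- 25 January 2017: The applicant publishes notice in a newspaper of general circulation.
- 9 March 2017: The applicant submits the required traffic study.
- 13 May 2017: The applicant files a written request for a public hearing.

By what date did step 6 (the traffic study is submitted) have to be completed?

15 April 2017

Step 6 runs from 5 December 2016, when on-site notice is posted. The window is 16–131 days after 5 December 2016; it closes on 15 April 2017.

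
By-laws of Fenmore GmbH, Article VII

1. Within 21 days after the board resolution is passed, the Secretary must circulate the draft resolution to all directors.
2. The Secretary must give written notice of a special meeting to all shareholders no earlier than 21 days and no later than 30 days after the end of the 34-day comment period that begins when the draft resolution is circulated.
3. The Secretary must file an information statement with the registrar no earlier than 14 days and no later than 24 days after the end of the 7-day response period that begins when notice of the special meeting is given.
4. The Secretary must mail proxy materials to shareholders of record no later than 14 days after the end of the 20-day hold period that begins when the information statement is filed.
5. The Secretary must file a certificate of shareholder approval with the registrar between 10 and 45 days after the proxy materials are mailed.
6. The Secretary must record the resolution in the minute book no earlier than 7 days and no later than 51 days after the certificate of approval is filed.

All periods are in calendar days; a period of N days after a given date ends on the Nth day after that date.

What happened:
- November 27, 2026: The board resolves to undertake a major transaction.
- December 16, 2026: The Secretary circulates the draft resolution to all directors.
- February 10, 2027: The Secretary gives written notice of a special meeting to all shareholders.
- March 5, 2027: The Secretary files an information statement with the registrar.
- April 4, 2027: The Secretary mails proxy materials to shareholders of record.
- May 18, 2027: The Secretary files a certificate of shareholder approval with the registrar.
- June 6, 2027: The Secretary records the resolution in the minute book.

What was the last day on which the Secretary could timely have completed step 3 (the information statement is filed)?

Notice of the special meeting is given on February 10, 2027; the 7-day response period therefore ends February 17, 2027, and step 3 runs from that date. The window is 14–24 days after February 17, 2027; it closes on March 13, 2027.

March 13, 2027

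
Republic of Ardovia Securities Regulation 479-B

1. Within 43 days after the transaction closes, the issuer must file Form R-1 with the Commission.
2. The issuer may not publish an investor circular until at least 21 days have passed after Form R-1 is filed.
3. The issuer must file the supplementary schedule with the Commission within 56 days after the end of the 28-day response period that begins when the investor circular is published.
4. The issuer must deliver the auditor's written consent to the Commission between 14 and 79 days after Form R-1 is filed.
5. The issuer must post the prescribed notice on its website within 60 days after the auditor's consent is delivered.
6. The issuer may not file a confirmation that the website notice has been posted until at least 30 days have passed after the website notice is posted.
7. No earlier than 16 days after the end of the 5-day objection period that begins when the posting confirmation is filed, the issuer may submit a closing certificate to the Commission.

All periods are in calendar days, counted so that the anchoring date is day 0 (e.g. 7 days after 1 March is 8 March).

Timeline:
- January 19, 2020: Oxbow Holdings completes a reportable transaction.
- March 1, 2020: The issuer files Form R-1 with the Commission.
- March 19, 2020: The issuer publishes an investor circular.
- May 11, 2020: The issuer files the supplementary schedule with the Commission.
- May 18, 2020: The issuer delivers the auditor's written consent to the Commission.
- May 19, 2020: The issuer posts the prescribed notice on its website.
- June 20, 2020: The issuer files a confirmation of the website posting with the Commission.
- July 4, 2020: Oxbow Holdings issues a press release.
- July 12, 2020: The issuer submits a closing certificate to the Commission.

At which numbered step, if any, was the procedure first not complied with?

Step 1: 43 days after January 19, 2020 (when the transaction closes) is March 2, 2020; done March 1, 2020 — timely.
Step 2: the earliest permitted date is 21 days after March 1, 2020 (when Form R-1 is filed), i.e. March 22, 2020; done March 19, 2020 — 3 days too early.
The procedure was therefore not followed at step 2.

Step 2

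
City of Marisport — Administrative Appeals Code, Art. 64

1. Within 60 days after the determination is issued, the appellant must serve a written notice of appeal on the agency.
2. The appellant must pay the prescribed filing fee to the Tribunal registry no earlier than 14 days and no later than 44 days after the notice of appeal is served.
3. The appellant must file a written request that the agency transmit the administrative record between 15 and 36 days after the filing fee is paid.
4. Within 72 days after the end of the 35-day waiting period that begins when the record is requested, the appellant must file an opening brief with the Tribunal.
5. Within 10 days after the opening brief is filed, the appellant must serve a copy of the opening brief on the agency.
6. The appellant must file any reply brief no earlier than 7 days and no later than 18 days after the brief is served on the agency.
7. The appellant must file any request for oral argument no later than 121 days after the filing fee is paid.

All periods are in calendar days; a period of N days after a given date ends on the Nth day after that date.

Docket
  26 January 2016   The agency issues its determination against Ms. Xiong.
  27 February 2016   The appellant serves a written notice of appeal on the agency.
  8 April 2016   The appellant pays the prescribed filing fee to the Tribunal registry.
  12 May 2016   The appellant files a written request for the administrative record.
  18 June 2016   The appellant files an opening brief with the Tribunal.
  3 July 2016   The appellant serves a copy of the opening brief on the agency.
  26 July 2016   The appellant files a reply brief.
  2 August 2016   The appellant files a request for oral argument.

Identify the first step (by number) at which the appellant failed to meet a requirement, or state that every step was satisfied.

Step 1 — counting 60 days from 26 January 2016 (when the determination is issued) gives a deadline of 26 March 2016; completed 27 February 2016, before the deadline.
Step 2 — 14 and 44 days from 27 February 2016 (when the notice of appeal is served) are 12 March 2016 and 11 April 2016 respectively; done 8 April 2016 — within the window.
Step 3 — 15 and 36 days from 8 April 2016 (when the filing fee is paid) are 23 April 2016 and 14 May 2016 respectively; 12 May 2016 falls inside that range.
Step 4 — counting 72 days from 16 June 2016 (end of the 35-day waiting period, which began when the record is requested on 12 May 2016) gives a deadline of 27 August 2016; done 18 June 2016 — timely.
Step 5 — counting 10 days from 18 June 2016 (when the opening brief is filed) gives a deadline of 28 June 2016; 3 July 2016 misses that deadline by 5 days.

Step 5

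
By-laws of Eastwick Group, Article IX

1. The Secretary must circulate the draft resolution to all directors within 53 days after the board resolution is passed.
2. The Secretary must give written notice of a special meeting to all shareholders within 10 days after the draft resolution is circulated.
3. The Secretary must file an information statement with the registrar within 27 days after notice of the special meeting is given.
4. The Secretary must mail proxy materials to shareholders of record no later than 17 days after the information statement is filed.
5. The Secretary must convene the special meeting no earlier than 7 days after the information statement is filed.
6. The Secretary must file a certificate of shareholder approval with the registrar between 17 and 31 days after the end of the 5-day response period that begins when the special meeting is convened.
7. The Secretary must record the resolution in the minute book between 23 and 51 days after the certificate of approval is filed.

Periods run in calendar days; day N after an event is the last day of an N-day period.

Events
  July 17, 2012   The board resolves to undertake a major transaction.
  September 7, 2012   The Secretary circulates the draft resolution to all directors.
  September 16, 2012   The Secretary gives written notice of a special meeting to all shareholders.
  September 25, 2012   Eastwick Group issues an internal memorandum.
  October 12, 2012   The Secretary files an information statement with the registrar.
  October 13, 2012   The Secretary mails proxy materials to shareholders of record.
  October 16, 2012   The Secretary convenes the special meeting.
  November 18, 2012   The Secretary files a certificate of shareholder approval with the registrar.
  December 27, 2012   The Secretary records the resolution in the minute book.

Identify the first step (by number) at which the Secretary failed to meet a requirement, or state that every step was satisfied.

Step 5

Step 1: 53 days after July 17, 2012 (when the board resolution is passed) is September 8, 2012; completed September 7, 2012, before the deadline.
Step 2: 10 days after September 7, 2012 (when the draft resolution is circulated) is September 17, 2012; done September 16, 2012 — timely.
Step 3: 27 days after September 16, 2012 (when notice of the special meeting is given) is October 13, 2012; done October 12, 2012 — timely.
Step 4: 17 days after October 12, 2012 (when the information statement is filed) is October 29, 2012; completed October 13, 2012, before the deadline.
Step 5: the earliest permitted date is 7 days after October 12, 2012 (when the information statement is filed), i.e. October 19, 2012; acted on October 16, 2012, 3 days prematurely.
No need to go further; step 5 was not satisfied.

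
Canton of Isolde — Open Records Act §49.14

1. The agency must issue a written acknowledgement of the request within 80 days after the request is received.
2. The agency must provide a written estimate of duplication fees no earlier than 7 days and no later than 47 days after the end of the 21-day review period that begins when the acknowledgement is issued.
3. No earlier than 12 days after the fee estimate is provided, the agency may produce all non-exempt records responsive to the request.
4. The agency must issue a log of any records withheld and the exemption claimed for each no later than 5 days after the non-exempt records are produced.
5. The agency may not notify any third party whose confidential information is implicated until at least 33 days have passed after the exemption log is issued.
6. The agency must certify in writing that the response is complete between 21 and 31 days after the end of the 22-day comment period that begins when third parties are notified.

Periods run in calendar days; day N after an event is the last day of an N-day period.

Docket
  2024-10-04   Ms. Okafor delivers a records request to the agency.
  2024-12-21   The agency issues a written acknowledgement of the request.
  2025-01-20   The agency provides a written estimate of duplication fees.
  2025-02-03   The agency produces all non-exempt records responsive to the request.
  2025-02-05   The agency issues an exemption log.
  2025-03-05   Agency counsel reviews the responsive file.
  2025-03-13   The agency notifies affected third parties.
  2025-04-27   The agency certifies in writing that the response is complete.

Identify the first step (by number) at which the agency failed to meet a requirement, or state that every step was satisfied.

Step 1: 80 days after 2024-10-04 (when the request is received) is 2024-12-23; completed 2024-12-21, before the deadline.
Step 2: the window is 7–47 days after 2025-01-11 (end of the 21-day review period, which began when the acknowledgement is issued on 2024-12-21), so 2025-01-18 through 2025-02-27; 2025-01-20 falls inside that range.
Step 3: the earliest permitted date is 12 days after 2025-01-20 (when the fee estimate is provided), i.e. 2025-02-01; done 2025-02-03 — permitted.
Step 4: 5 days after 2025-02-03 (when the non-exempt records are produced) is 2025-02-08; completed 2025-02-05, before the deadline.
Step 5: the earliest permitted date is 33 days after 2025-02-05 (when the exemption log is issued), i.e. 2025-03-10; 2025-03-13 is on or after that date.
Step 6: the window is 21–31 days after 2025-04-04 (end of the 22-day comment period, which began when third parties are notified on 2025-03-13), so 2025-04-25 through 2025-05-05; 2025-04-27 falls inside that range.

None — every step was satisfied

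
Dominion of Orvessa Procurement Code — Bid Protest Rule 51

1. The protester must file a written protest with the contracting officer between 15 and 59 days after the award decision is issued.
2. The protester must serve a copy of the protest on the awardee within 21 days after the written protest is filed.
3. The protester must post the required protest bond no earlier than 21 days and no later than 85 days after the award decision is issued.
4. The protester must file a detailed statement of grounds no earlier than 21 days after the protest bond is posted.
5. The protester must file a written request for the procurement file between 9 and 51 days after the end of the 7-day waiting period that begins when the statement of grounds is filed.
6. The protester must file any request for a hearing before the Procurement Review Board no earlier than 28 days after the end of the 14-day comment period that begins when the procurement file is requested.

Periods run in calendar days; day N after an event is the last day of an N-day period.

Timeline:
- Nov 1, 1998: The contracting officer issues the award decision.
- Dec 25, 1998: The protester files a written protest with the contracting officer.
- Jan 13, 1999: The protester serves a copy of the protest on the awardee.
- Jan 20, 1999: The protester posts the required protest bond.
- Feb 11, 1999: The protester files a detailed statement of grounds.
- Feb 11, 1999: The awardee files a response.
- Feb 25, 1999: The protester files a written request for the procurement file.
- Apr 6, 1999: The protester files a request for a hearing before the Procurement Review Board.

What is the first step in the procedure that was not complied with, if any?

Step 1: the window is 15–59 days after Nov 1, 1998 (when the award decision is issued), so Nov 16, 1998 through Dec 30, 1998; done Dec 25, 1998 — within the window.
Step 2: 21 days after Dec 25, 1998 (when the written protest is filed) is Jan 15, 1999; Jan 13, 1999 is within that limit.
Step 3: the window is 21–85 days after Nov 1, 1998 (when the award decision is issued), so Nov 22, 1998 through Jan 25, 1999; done Jan 20, 1999 — within the window.
Step 4: the earliest permitted date is 21 days after Jan 20, 1999 (when the protest bond is posted), i.e. Feb 10, 1999; done Feb 11, 1999, after the minimum wait.
Step 5: the window is 9–51 days after Feb 18, 1999 (end of the 7-day waiting period, which began when the statement of grounds is filed on Feb 11, 1999), so Feb 27, 1999 through Apr 10, 1999; done Feb 25, 1999 — 2 days before the window opened.
Later steps need not be reached.

Step 5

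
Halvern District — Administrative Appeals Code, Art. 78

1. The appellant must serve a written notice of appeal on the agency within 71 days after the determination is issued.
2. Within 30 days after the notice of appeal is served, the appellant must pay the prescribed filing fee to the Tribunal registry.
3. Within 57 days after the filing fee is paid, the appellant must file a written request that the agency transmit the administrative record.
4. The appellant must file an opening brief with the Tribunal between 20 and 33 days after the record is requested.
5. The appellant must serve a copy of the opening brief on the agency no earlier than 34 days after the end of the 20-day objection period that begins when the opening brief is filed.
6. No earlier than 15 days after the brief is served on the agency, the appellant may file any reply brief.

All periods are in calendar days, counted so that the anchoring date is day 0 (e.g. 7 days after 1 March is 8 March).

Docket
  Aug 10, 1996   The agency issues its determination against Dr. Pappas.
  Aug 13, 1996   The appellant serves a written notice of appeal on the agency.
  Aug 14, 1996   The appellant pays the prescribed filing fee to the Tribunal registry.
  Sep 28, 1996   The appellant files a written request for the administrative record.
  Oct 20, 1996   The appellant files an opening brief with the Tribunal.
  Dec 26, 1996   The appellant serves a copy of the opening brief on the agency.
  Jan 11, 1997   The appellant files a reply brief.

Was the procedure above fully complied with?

Yes

(1) due by Aug 10, 1996 + 71 days = Oct 20, 1996; Aug 13, 1996 is within that limit.
(2) due by Aug 13, 1996 + 30 days = Sep 12, 1996; completed Aug 14, 1996, before the deadline.
(3) due by Aug 14, 1996 + 57 days = Oct 10, 1996; Sep 28, 1996 is within that limit.
(4) the permitted window runs from Sep 28, 1996 + 20 = Oct 18, 1996 to Sep 28, 1996 + 33 = Oct 31, 1996; done Oct 20, 1996 — within the window.
(5) permitted from Nov 9, 1996 + 34 days = Dec 13, 1996 onward; Dec 26, 1996 is on or after that date.
(6) permitted from Dec 26, 1996 + 15 days = Jan 10, 1997 onward; Jan 11, 1997 is on or after that date.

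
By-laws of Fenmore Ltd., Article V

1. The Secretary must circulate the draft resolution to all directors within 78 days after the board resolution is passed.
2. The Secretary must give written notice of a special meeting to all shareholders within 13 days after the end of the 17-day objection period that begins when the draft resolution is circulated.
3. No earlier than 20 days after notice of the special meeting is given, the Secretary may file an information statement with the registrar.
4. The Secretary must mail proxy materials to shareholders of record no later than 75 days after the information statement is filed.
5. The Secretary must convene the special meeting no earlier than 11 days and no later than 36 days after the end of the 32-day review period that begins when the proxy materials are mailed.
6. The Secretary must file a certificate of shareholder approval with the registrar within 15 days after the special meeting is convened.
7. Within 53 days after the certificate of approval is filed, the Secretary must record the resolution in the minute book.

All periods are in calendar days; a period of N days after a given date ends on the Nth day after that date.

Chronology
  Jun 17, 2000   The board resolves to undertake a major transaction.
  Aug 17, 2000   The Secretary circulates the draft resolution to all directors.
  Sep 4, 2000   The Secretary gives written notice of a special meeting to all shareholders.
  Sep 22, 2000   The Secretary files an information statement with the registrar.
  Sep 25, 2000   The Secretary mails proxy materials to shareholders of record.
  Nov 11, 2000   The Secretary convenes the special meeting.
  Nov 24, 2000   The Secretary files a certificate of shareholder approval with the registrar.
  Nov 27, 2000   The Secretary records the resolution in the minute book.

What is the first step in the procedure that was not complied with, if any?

Step 1 — counting 78 days from Jun 17, 2000 (when the board resolution is passed) gives a deadline of Sep 3, 2000; done Aug 17, 2000 — timely.
Step 2 — counting 13 days from Sep 3, 2000 (end of the 17-day objection period, which began when the draft resolution is circulated on Aug 17, 2000) gives a deadline of Sep 16, 2000; completed Sep 4, 2000, before the deadline.
Step 3 — must wait 20 days from Sep 4, 2000 (when notice of the special meeting is given), so not before Sep 24, 2000; done Sep 22, 2000 — 2 days too early.
The analysis stops there.

Step 3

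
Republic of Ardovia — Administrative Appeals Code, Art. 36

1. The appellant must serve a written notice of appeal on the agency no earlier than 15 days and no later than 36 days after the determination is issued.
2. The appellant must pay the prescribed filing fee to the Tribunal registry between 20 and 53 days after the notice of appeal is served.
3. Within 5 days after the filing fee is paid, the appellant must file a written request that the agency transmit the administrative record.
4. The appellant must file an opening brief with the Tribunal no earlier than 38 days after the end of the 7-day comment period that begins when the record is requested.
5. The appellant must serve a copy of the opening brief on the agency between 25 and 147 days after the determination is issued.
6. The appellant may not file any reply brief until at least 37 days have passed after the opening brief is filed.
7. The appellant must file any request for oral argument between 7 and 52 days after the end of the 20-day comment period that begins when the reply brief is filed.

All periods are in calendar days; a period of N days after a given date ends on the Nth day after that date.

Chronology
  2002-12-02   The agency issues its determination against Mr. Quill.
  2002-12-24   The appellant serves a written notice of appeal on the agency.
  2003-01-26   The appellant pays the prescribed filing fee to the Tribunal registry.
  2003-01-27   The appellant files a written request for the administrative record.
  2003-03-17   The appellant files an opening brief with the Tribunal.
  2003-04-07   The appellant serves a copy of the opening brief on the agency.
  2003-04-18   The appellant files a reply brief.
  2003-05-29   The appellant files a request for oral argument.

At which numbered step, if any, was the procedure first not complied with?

Step 6

Step 1 — 15 and 36 days from 2002-12-02 (when the determination is issued) are 2002-12-17 and 2003-01-07 respectively; done 2002-12-24, which is between those dates.
Step 2 — 20 and 53 days from 2002-12-24 (when the notice of appeal is served) are 2003-01-13 and 2003-02-15 respectively; 2003-01-26 falls inside that range.
Step 3 — counting 5 days from 2003-01-26 (when the filing fee is paid) gives a deadline of 2003-01-31; done 2003-01-27 — timely.
Step 4 — must wait 38 days from 2003-02-03 (end of the 7-day comment period, which began when the record is requested on 2003-01-27), so not before 2003-03-13; done 2003-03-17, after the minimum wait.
Step 5 — 25 and 147 days from 2002-12-02 (when the determination is issued) are 2002-12-27 and 2003-04-28 respectively; 2003-04-07 falls inside that range.
Step 6 — must wait 37 days from 2003-03-17 (when the opening brief is filed), so not before 2003-04-23; 2003-04-18 is 5 days before the earliest permitted date.
That is the first point of non-compliance.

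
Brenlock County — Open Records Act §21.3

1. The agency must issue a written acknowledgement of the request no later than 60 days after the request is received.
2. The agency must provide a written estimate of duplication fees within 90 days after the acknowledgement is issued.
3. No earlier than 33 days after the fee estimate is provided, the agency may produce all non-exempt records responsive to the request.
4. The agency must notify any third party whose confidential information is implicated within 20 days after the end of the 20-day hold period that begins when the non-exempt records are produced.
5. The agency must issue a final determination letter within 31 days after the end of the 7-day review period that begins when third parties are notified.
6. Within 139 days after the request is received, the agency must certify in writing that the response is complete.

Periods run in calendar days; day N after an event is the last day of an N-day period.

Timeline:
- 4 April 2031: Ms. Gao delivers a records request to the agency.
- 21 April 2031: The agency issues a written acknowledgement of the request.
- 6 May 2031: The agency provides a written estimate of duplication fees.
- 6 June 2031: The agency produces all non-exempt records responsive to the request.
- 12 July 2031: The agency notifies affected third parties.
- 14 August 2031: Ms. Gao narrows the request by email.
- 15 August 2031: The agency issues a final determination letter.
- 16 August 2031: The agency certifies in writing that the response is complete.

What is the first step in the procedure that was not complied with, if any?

Step 3

(1) due by 4 April 2031 + 60 days = 3 June 2031; 21 April 2031 is within that limit.
(2) due by 21 April 2031 + 90 days = 20 July 2031; done 6 May 2031 — timely.
(3) permitted from 6 May 2031 + 33 days = 8 June 2031 onward; acted on 6 June 2031, 2 days prematurely.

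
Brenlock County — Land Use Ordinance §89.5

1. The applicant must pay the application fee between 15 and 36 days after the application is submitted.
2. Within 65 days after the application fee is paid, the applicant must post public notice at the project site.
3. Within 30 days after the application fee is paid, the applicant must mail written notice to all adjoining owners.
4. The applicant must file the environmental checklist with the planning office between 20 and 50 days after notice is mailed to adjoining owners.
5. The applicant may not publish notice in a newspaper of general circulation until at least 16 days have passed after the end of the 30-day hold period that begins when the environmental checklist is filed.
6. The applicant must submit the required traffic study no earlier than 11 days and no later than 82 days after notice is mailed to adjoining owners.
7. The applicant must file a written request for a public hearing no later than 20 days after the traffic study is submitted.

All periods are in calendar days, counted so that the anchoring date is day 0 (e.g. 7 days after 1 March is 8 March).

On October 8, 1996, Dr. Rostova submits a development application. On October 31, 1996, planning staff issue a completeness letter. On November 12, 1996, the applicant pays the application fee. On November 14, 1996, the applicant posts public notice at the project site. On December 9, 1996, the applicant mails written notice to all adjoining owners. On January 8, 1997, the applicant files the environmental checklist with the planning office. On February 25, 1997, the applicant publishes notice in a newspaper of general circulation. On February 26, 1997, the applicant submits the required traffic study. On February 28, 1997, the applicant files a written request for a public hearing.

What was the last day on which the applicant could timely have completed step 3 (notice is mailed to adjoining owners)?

Step 3 runs from November 12, 1996, when the application fee is paid. 30 days after November 12, 1996 is December 12, 1996.

December 12, 1996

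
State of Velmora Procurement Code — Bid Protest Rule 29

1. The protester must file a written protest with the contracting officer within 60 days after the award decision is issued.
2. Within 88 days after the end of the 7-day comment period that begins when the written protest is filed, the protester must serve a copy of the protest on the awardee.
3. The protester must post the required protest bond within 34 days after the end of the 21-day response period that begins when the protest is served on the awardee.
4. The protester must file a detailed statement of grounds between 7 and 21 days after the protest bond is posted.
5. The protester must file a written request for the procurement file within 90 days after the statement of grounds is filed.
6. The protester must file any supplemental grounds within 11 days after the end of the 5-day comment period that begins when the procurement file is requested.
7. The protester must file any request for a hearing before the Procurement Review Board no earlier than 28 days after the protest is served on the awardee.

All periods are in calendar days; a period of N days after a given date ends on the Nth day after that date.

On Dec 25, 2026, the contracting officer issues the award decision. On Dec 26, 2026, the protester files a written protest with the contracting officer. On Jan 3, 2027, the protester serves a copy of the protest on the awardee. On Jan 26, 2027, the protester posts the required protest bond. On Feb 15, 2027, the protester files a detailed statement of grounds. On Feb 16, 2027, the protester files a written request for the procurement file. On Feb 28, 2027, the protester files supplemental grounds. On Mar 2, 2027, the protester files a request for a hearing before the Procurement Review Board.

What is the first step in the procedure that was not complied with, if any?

None — every step was satisfied

(1) due by Dec 25, 2026 + 60 days = Feb 23, 2027; Dec 26, 2026 is within that limit.
(2) due by Jan 2, 2027 + 88 days = Mar 31, 2027; done Jan 3, 2027 — timely.
(3) due by Jan 24, 2027 + 34 days = Feb 27, 2027; done Jan 26, 2027 — timely.
(4) the permitted window runs from Jan 26, 2027 + 7 = Feb 2, 2027 to Jan 26, 2027 + 21 = Feb 16, 2027; done Feb 15, 2027 — within the window.
(5) due by Feb 15, 2027 + 90 days = May 16, 2027; done Feb 16, 2027 — timely.
(6) due by Feb 21, 2027 + 11 days = Mar 4, 2027; completed Feb 28, 2027, before the deadline.
(7) permitted from Jan 3, 2027 + 28 days = Jan 31, 2027 onward; done Mar 2, 2027 — permitted.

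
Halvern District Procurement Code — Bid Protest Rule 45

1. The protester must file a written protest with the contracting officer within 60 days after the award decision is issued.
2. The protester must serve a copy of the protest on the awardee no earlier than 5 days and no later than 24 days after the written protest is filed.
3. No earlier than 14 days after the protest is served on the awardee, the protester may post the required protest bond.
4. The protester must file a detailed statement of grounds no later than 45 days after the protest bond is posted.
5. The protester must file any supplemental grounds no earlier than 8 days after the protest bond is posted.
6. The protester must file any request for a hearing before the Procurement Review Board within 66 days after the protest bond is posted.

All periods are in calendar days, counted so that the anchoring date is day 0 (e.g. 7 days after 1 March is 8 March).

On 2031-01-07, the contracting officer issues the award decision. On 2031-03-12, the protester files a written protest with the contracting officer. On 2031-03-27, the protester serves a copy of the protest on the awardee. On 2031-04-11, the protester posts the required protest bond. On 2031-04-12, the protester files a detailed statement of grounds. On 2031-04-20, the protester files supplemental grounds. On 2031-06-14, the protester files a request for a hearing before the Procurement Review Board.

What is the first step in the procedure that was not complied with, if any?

Step 1 — counting 60 days from 2031-01-07 (when the award decision is issued) gives a deadline of 2031-03-08; done 2031-03-12 — 4 days late.

Step 1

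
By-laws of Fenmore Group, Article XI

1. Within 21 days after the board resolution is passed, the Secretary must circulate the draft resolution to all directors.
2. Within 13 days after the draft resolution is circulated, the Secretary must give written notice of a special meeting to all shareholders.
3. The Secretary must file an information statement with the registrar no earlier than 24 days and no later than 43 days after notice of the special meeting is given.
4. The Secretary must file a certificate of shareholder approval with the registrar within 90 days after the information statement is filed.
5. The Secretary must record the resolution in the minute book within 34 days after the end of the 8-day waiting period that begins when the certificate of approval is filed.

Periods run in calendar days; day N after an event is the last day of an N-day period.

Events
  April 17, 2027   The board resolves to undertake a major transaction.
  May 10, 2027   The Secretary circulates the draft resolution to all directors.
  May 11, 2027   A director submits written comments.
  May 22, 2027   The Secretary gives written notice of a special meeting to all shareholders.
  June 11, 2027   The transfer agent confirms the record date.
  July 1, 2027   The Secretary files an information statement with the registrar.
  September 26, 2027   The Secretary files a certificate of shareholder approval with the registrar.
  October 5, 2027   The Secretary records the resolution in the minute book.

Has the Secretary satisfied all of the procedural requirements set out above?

Step 1: 21 days after April 17, 2027 (when the board resolution is passed) is May 8, 2027; not done until May 10, 2027, 2 days after the deadline.
No need to go further; step 1 was not satisfied.

No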